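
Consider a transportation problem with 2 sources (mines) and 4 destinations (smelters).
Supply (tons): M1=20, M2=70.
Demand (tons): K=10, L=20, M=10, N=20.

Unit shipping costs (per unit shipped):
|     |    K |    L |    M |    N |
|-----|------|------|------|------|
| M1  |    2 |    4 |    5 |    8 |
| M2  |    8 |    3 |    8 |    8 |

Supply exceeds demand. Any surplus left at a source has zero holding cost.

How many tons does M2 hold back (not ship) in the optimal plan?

An optimal plan:
  M1->K: 10 × 2 = 20
  M1->M: 10 × 5 = 50
  M2->L: 20 × 3 = 60
  M2->N: 20 × 8 = 160
Total cost = 290.
M2 ships 40 of its 70, leaving 30.

30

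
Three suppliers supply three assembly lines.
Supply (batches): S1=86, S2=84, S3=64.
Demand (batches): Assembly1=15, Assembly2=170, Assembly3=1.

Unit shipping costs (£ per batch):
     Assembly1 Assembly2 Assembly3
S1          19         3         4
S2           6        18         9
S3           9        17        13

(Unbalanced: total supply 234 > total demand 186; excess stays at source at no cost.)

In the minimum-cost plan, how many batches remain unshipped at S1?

0

Minimum-cost shipments:
  S1 to Assembly2: 86 × £3 = £258
  S2 to Assembly1: 15 × £6 = £90
  S2 to Assembly2: 20 × £18 = £360
  S2 to Assembly3: 1 × £9 = £9
  S3 to Assembly2: 64 × £17 = £1088
Total cost = £1805.
S1 ships 86 of its 86, leaving 0.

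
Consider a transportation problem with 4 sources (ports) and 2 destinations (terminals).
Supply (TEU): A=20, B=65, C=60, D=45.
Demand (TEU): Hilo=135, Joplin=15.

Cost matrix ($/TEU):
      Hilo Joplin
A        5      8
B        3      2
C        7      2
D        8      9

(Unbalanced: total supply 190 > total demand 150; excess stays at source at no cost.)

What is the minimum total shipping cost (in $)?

680

A cheapest plan:
  A->Hilo: 20 × $5 = $100
  B->Hilo: 65 × $3 = $195
  C->Hilo: 45 × $7 = $315
  C->Joplin: 15 × $2 = $30
  D->Hilo: 5 × $8 = $40
Total = 100 + 195 + 315 + 30 + 40 = $680.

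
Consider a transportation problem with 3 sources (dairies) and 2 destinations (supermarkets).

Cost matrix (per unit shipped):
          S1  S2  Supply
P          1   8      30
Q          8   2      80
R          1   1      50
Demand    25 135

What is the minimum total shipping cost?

275

One minimum-cost allocation:
  P->S1: 25 crates
  P->S2: 5 crates
  Q->S2: 80 crates
  R->S2: 50 crates
Total cost = 275.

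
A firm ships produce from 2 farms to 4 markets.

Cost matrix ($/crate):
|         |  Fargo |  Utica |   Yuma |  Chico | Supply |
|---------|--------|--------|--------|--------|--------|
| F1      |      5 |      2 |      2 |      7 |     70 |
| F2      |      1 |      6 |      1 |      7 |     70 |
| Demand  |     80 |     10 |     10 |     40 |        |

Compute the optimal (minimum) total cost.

440

Optimal allocation:
  F1→Fargo: 10 × $5 = $50
  F1→Utica: 10 × $2 = $20
  F1→Yuma: 10 × $2 = $20
  F1→Chico: 40 × $7 = $280
  F2→Fargo: 70 × $1 = $70
Total = 50 + 20 + 20 + 280 + 70 = $440.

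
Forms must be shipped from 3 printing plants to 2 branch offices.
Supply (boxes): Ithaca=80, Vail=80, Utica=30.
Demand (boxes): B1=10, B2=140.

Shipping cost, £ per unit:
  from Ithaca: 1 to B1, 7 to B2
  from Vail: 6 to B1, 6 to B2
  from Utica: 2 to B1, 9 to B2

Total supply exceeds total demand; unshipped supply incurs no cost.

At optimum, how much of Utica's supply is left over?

An optimal plan:
  Ithaca→B1: 10 × £1 = £10
  Ithaca→B2: 60 × £7 = £420
  Vail→B2: 80 × £6 = £480
Total cost = £910.
Utica ships 0 of its 30, leaving 30.

30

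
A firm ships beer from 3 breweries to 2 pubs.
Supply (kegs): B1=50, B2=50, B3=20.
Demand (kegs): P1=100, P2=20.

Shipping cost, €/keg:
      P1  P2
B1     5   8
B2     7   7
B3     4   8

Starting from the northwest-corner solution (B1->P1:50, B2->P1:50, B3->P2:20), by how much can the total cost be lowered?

80

Current plan cost = 50·5 + 50·7 + 20·8 = €760.
Optimal plan:
  B1→P1: 50 × €5 = €250
  B2→P1: 30 × €7 = €210
  B2→P2: 20 × €7 = €140
  B3→P1: 20 × €4 = €80
Optimal cost = €680.
Saving = 760 − 680 = €80.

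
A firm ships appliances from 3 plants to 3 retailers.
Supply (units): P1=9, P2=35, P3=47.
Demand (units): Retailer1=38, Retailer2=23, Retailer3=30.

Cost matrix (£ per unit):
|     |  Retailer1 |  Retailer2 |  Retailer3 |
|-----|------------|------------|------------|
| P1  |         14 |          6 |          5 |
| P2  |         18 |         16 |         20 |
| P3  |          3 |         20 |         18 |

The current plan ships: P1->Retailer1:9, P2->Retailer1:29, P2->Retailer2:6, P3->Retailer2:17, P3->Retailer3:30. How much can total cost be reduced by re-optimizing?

Current plan cost = 9·14 + 29·18 + 6·16 + 17·20 + 30·18 = £1624.
Optimal plan:
  P1->Retailer3: 9 × £5 = £45
  P2->Retailer2: 23 × £16 = £368
  P2->Retailer3: 12 × £20 = £240
  P3->Retailer1: 38 × £3 = £114
  P3->Retailer3: 9 × £18 = £162
Optimal cost = £929.
Saving = 1624 − 929 = £695.

695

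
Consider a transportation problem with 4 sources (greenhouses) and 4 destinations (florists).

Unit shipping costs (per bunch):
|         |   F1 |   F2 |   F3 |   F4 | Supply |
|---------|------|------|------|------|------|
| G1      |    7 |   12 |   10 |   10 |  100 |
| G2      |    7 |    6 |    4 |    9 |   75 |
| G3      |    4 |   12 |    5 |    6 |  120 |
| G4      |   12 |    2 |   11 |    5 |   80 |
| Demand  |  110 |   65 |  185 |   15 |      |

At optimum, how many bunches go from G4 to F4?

Optimal shipments:
  G1 to F1: 100 bunches
  G2 to F3: 75 bunches
  G3 to F1: 10 bunches
  G3 to F3: 110 bunches
  G4 to F2: 65 bunches
  G4 to F4: 15 bunches
Total cost = 1795.
So G4→F4 carries 15 bunches.

15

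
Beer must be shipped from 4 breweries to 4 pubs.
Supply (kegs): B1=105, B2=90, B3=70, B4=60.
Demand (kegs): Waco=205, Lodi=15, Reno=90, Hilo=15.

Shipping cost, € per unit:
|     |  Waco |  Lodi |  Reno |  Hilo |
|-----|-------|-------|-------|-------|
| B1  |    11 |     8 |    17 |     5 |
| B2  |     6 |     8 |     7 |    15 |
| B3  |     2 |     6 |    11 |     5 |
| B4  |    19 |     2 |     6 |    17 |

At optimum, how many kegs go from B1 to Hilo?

The minimum-cost plan:
  B1–Waco: 75 × €11 = €825
  B1–Lodi: 15 × €8 = €120
  B1–Hilo: 15 × €5 = €75
  B2–Waco: 60 × €6 = €360
  B2–Reno: 30 × €7 = €210
  B3–Waco: 70 × €2 = €140
  B4–Reno: 60 × €6 = €360
Total cost = €2090.
So B1→Hilo carries 15 kegs.

15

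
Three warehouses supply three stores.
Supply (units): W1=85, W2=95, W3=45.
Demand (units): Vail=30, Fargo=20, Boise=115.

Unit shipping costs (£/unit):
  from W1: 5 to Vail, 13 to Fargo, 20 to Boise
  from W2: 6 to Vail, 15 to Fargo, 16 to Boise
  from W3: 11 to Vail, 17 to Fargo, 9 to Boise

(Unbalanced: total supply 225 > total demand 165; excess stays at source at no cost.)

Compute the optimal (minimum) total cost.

Optimal allocation:
  W1→Vail: 30 × £5 = £150
  W1→Fargo: 20 × £13 = £260
  W2→Boise: 70 × £16 = £1120
  W3→Boise: 45 × £9 = £405
Total = 150 + 260 + 1120 + 405 = £1935.
(Supply check: W1 ships 50; W2 ships 70; W3 ships 45.)

1935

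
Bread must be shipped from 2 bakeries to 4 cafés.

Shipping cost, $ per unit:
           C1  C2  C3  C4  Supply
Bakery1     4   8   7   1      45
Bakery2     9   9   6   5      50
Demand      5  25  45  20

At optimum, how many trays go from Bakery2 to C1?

0

Solving gives:
  Bakery1→C1: 5 × $4 = $20
  Bakery1→C2: 20 × $8 = $160
  Bakery1→C4: 20 × $1 = $20
  Bakery2→C2: 5 × $9 = $45
  Bakery2→C3: 45 × $6 = $270
Total cost = $515.
The route Bakery2→C1 is not used.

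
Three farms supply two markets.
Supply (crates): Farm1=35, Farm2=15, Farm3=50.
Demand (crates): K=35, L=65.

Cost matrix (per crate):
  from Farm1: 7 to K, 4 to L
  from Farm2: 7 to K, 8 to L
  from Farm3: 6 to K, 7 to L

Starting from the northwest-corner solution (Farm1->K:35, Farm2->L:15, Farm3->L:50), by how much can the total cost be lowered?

140

Current plan cost = 35·7 + 15·8 + 50·7 = 715.
Optimal plan:
  Farm1→L: 35 crates
  Farm2→K: 15 crates
  Farm3→K: 20 crates
  Farm3→L: 30 crates
Optimal cost = 575.
Saving = 715 − 575 = 140.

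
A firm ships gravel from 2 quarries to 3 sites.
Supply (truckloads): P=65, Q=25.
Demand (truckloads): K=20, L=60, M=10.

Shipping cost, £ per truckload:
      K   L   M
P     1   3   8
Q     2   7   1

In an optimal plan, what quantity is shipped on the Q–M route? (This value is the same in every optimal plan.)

10

Solving gives:
  P to K: 5 × £1 = £5
  P to L: 60 × £3 = £180
  Q to K: 15 × £2 = £30
  Q to M: 10 × £1 = £10
Total cost = £225.
So Q→M carries 10 truckloads.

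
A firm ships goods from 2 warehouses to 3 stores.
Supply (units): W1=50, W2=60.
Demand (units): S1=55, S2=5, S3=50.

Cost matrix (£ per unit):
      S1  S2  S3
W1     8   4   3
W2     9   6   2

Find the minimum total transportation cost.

570

A cheapest plan:
  W1–S1: 45 × £8 = £360
  W1–S2: 5 × £4 = £20
  W2–S1: 10 × £9 = £90
  W2–S3: 50 × £2 = £100
Total = 360 + 20 + 90 + 100 = £570.
(Supply check: W1 ships 50; W2 ships 60.)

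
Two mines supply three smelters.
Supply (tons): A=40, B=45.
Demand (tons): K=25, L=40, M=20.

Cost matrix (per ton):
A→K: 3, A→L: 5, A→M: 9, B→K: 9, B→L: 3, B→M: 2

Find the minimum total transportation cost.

Optimal allocation:
  A->K: 25 × 3 = 75
  A->L: 15 × 5 = 75
  B->L: 25 × 3 = 75
  B->M: 20 × 2 = 40
Total = 75 + 75 + 75 + 40 = 265.

265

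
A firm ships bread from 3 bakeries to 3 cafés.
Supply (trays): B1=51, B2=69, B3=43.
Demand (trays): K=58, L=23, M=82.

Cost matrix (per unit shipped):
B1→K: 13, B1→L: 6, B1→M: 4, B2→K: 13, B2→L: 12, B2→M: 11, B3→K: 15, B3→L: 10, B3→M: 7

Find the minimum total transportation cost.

1415

One minimum-cost allocation:
  B1–L: 12 × 6 = 72
  B1–M: 39 × 4 = 156
  B2–K: 58 × 13 = 754
  B2–L: 11 × 12 = 132
  B3–M: 43 × 7 = 301
Total = 72 + 156 + 754 + 132 + 301 = 1415.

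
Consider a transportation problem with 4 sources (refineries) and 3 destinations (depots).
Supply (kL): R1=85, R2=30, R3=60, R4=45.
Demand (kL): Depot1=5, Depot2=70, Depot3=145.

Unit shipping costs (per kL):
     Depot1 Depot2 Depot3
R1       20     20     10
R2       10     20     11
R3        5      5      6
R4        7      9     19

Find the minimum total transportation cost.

1905

An optimal shipping plan:
  R1→Depot3: 85 × 10 = 850
  R2→Depot3: 30 × 11 = 330
  R3→Depot2: 30 × 5 = 150
  R3→Depot3: 30 × 6 = 180
  R4→Depot1: 5 × 7 = 35
  R4→Depot2: 40 × 9 = 360
Total = 850 + 330 + 150 + 180 + 35 + 360 = 1905.
(Supply check: R1 ships 85; R2 ships 30; R3 ships 60; R4 ships 45.)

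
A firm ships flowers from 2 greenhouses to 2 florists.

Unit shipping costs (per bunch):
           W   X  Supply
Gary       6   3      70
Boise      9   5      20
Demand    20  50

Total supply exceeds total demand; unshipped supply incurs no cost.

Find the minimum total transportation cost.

Optimal allocation:
  Gary→W: 20 × 6 = 120
  Gary→X: 50 × 3 = 150
Total = 120 + 150 = 270.

270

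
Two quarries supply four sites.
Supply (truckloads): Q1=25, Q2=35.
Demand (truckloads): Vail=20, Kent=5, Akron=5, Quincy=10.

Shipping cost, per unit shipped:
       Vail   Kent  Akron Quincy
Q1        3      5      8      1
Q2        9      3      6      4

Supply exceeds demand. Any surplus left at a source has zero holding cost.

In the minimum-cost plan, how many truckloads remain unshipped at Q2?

Minimum-cost shipments:
  Q1→Vail: 20 × 3 = 60
  Q1→Quincy: 5 × 1 = 5
  Q2→Kent: 5 × 3 = 15
  Q2→Akron: 5 × 6 = 30
  Q2→Quincy: 5 × 4 = 20
Total cost = 130.
Q2 ships 15 of its 35, leaving 20.

20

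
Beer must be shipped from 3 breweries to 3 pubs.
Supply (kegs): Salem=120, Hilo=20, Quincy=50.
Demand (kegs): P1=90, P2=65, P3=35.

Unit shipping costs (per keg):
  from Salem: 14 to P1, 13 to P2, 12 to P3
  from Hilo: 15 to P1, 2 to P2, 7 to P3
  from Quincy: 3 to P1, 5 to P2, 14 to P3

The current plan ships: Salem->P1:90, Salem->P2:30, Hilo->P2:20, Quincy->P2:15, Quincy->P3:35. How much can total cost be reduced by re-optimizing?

Current plan cost = 90·14 + 30·13 + 20·2 + 15·5 + 35·14 = 2255.
Optimal plan:
  Salem->P1: 40 × 14 = 560
  Salem->P2: 45 × 13 = 585
  Salem->P3: 35 × 12 = 420
  Hilo->P2: 20 × 2 = 40
  Quincy->P1: 50 × 3 = 150
Optimal cost = 1755.
Saving = 2255 − 1755 = 500.

500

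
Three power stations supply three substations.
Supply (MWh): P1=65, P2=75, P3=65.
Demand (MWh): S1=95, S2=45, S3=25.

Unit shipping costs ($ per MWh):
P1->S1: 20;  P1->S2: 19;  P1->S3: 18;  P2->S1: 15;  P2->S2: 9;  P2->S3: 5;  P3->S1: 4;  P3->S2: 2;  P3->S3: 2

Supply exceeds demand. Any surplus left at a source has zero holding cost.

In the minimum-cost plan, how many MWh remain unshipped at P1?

An optimal plan:
  P1 to S1: 25 MWh
  P2 to S1: 5 MWh
  P2 to S2: 45 MWh
  P2 to S3: 25 MWh
  P3 to S1: 65 MWh
Total cost = $1365.
P1 ships 25 of its 65, leaving 40.

40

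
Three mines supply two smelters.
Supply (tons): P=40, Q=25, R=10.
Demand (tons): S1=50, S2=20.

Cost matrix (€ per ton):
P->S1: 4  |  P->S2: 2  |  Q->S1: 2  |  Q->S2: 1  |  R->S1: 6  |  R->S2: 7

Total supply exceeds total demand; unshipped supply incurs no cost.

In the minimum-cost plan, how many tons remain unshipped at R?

An optimal plan:
  P->S1: 20 × €4 = €80
  P->S2: 20 × €2 = €40
  Q->S1: 25 × €2 = €50
  R->S1: 5 × €6 = €30
Total cost = €200.
R ships 5 of its 10, leaving 5.

5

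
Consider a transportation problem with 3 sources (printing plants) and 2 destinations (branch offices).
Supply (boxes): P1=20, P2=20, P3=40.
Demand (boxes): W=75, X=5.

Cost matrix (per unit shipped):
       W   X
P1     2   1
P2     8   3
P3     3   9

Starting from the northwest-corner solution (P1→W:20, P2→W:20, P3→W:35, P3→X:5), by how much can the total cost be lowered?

55

Current plan cost = 20·2 + 20·8 + 35·3 + 5·9 = 350.
Optimal plan:
  P1 to W: 20 × 2 = 40
  P2 to W: 15 × 8 = 120
  P2 to X: 5 × 3 = 15
  P3 to W: 40 × 3 = 120
Optimal cost = 295.
Saving = 350 − 295 = 55.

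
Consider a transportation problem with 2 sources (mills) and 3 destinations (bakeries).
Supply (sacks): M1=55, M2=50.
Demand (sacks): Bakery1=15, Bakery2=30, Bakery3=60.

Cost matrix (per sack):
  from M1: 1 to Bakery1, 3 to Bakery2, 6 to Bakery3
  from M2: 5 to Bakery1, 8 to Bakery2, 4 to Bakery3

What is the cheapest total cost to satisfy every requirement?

Optimal allocation:
  M1→Bakery1: 15 sacks
  M1→Bakery2: 30 sacks
  M1→Bakery3: 10 sacks
  M2→Bakery3: 50 sacks
Total cost = 365.
(Supply check: M1 ships 55; M2 ships 50.)

365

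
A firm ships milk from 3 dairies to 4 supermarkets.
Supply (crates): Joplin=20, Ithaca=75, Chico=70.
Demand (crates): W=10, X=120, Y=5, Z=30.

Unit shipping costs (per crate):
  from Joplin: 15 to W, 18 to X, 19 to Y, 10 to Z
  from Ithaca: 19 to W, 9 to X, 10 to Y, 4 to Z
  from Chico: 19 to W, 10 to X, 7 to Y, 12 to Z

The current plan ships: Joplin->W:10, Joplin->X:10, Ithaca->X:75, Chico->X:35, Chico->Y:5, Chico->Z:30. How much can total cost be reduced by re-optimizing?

Current plan cost = 10·15 + 10·18 + 75·9 + 35·10 + 5·7 + 30·12 = 1750.
Optimal plan:
  Joplin->W: 10 × 15 = 150
  Joplin->Z: 10 × 10 = 100
  Ithaca->X: 55 × 9 = 495
  Ithaca->Z: 20 × 4 = 80
  Chico->X: 65 × 10 = 650
  Chico->Y: 5 × 7 = 35
Optimal cost = 1510.
Saving = 1750 − 1510 = 240.

240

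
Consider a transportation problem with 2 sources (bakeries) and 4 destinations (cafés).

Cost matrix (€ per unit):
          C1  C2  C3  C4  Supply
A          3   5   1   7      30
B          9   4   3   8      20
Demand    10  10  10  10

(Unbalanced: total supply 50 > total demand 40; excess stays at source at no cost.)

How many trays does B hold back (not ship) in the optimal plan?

An optimal plan:
  A to C1: 10 × €3 = €30
  A to C3: 10 × €1 = €10
  A to C4: 10 × €7 = €70
  B to C2: 10 × €4 = €40
Total cost = €150.
B ships 10 of its 20, leaving 10.

10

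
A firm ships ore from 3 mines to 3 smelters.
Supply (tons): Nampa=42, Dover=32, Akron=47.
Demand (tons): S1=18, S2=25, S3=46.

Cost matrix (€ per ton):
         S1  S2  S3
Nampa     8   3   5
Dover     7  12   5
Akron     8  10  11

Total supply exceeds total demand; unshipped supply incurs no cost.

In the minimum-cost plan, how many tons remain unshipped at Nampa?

An optimal plan:
  Nampa–S2: 25 × €3 = €75
  Nampa–S3: 17 × €5 = €85
  Dover–S1: 3 × €7 = €21
  Dover–S3: 29 × €5 = €145
  Akron–S1: 15 × €8 = €120
Total cost = €446.
Nampa ships 42 of its 42, leaving 0.

0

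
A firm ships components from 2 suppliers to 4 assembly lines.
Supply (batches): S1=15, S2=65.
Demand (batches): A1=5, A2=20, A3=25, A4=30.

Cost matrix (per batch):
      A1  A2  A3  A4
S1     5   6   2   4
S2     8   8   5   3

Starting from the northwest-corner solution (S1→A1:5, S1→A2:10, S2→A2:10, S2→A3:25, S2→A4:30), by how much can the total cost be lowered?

10

Current plan cost = 5·5 + 10·6 + 10·8 + 25·5 + 30·3 = 380.
Optimal plan:
  S1–A3: 15 × 2 = 30
  S2–A1: 5 × 8 = 40
  S2–A2: 20 × 8 = 160
  S2–A3: 10 × 5 = 50
  S2–A4: 30 × 3 = 90
Optimal cost = 370.
Saving = 380 − 370 = 10.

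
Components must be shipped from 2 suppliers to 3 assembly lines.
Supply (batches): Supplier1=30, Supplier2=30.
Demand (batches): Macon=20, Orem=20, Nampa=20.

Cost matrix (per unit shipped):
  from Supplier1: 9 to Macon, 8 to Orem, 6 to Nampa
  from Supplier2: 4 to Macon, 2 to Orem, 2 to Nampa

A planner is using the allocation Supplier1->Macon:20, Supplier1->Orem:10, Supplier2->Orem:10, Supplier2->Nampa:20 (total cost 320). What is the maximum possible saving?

30

Current plan cost = 20·9 + 10·8 + 10·2 + 20·2 = 320.
Optimal plan:
  Supplier1–Macon: 10 × 9 = 90
  Supplier1–Nampa: 20 × 6 = 120
  Supplier2–Macon: 10 × 4 = 40
  Supplier2–Orem: 20 × 2 = 40
Optimal cost = 290.
Saving = 320 − 290 = 30.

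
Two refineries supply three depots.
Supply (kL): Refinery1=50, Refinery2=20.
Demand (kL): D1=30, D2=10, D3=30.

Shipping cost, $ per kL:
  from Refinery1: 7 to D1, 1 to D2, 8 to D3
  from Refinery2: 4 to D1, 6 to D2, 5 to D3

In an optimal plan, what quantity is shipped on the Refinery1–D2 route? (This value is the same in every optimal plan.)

Optimal shipments:
  Refinery1 to D1: 10 kL
  Refinery1 to D2: 10 kL
  Refinery1 to D3: 30 kL
  Refinery2 to D1: 20 kL
Total cost = $400.
So Refinery1→D2 carries 10 kL.

10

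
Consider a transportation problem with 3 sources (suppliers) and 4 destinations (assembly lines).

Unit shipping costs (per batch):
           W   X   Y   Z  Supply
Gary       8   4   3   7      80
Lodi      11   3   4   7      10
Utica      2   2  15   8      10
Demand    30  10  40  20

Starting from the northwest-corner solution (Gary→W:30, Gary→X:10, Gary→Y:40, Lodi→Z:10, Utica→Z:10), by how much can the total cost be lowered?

Current plan cost = 30·8 + 10·4 + 40·3 + 10·7 + 10·8 = 550.
Optimal plan:
  Gary–W: 20 batches
  Gary–Y: 40 batches
  Gary–Z: 20 batches
  Lodi–X: 10 batches
  Utica–W: 10 batches
Optimal cost = 470.
Saving = 550 − 470 = 80.

80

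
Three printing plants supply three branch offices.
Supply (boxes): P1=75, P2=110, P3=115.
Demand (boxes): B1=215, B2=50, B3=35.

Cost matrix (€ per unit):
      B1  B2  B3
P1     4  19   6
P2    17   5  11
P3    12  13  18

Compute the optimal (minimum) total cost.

Optimal allocation:
  P1–B1: 75 × €4 = €300
  P2–B1: 25 × €17 = €425
  P2–B2: 50 × €5 = €250
  P2–B3: 35 × €11 = €385
  P3–B1: 115 × €12 = €1380
Total = 300 + 425 + 250 + 385 + 1380 = €2740.

2740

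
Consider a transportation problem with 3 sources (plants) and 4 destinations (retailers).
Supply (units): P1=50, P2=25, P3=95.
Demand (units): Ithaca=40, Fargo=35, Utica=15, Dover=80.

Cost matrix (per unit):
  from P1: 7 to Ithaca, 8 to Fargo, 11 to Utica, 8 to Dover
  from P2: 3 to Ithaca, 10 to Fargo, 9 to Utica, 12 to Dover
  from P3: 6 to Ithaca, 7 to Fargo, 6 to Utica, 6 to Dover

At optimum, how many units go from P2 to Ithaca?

25

Optimal shipments:
  P1 to Ithaca: 15 × 7 = 105
  P1 to Fargo: 35 × 8 = 280
  P2 to Ithaca: 25 × 3 = 75
  P3 to Utica: 15 × 6 = 90
  P3 to Dover: 80 × 6 = 480
Total cost = 1030.
So P2→Ithaca carries 25 units.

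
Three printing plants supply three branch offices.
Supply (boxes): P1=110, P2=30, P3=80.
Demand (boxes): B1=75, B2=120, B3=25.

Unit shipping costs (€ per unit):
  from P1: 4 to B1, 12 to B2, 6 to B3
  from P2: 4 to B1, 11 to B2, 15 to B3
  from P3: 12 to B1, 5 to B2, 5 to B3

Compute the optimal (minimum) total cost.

1300

A cheapest plan:
  P1→B1: 75 × €4 = €300
  P1→B2: 10 × €12 = €120
  P1→B3: 25 × €6 = €150
  P2→B2: 30 × €11 = €330
  P3→B2: 80 × €5 = €400
Total = 300 + 120 + 150 + 330 + 400 = €1300.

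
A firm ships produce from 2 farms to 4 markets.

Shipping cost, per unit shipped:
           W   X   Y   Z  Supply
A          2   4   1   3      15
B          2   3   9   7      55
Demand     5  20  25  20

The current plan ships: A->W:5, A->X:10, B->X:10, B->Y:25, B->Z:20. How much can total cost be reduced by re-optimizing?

Current plan cost = 5·2 + 10·4 + 10·3 + 25·9 + 20·7 = 445.
Optimal plan:
  A–Y: 15 × 1 = 15
  B–W: 5 × 2 = 10
  B–X: 20 × 3 = 60
  B–Y: 10 × 9 = 90
  B–Z: 20 × 7 = 140
Optimal cost = 315.
Saving = 445 − 315 = 130.

130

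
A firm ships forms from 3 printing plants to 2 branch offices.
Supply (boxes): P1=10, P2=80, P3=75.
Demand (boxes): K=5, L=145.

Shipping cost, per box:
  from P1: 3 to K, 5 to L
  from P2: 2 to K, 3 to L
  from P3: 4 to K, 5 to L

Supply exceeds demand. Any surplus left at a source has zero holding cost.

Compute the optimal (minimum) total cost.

One minimum-cost allocation:
  P1->K: 5 boxes
  P1->L: 5 boxes
  P2->L: 80 boxes
  P3->L: 60 boxes
Total cost = 580.

580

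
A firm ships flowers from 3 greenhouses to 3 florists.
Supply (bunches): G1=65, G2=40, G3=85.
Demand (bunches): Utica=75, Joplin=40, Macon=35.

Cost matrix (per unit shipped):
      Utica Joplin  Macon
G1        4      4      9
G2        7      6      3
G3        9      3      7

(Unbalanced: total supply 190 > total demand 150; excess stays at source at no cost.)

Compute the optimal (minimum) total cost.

One minimum-cost allocation:
  G1–Utica: 65 × 4 = 260
  G2–Utica: 5 × 7 = 35
  G2–Macon: 35 × 3 = 105
  G3–Utica: 5 × 9 = 45
  G3–Joplin: 40 × 3 = 120
Total = 260 + 35 + 105 + 45 + 120 = 565.

565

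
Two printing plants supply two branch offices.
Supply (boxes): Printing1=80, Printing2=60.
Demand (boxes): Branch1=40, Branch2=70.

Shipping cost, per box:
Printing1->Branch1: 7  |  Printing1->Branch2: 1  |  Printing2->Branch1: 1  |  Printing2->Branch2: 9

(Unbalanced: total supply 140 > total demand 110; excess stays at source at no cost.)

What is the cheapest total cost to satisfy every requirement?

A cheapest plan:
  Printing1→Branch2: 70 boxes
  Printing2→Branch1: 40 boxes
Total cost = 110.
(Supply check: Printing1 ships 70; Printing2 ships 40.)

110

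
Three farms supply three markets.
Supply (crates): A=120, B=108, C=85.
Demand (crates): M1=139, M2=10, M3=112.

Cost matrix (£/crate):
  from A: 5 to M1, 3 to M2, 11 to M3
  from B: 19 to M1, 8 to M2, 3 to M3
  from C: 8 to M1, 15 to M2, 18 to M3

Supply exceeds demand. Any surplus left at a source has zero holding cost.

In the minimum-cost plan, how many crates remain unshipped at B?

Minimum-cost shipments:
  A->M1: 106 crates
  A->M2: 10 crates
  A->M3: 4 crates
  B->M3: 108 crates
  C->M1: 33 crates
Total cost = £1192.
B ships 108 of its 108, leaving 0.

0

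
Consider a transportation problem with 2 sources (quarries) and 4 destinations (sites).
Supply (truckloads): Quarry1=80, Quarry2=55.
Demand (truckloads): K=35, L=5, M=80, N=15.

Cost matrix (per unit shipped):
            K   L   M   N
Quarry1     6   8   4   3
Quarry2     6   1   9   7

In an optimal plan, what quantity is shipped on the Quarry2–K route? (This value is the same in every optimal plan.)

35

The minimum-cost plan:
  Quarry1–M: 80 × 4 = 320
  Quarry2–K: 35 × 6 = 210
  Quarry2–L: 5 × 1 = 5
  Quarry2–N: 15 × 7 = 105
Total cost = 640.
So Quarry2→K carries 35 truckloads.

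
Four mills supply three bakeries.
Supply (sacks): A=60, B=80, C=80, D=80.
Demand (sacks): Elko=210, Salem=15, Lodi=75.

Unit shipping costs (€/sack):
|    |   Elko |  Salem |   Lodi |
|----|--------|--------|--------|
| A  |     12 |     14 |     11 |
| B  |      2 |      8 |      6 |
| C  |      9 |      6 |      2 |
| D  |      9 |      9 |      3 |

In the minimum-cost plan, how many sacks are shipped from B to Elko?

80

Optimal shipments:
  A to Elko: 60 × €12 = €720
  B to Elko: 80 × €2 = €160
  C to Salem: 15 × €6 = €90
  C to Lodi: 65 × €2 = €130
  D to Elko: 70 × €9 = €630
  D to Lodi: 10 × €3 = €30
Total cost = €1760.
So B→Elko carries 80 sacks.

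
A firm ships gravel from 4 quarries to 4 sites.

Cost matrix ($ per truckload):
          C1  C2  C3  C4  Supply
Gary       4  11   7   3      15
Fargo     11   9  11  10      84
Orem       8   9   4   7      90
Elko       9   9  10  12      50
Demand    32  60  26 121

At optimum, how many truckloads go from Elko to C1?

32

The minimum-cost plan:
  Gary to C4: 15 × $3 = $45
  Fargo to C2: 42 × $9 = $378
  Fargo to C4: 42 × $10 = $420
  Orem to C3: 26 × $4 = $104
  Orem to C4: 64 × $7 = $448
  Elko to C1: 32 × $9 = $288
  Elko to C2: 18 × $9 = $162
Total cost = $1845.
So Elko→C1 carries 32 truckloads.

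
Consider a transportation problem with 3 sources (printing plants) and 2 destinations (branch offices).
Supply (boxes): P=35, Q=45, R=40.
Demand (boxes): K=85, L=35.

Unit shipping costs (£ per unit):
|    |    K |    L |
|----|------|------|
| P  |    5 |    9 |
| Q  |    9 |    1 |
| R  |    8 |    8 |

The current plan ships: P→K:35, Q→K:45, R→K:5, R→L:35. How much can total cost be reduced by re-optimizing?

280

Current plan cost = 35·5 + 45·9 + 5·8 + 35·8 = £900.
Optimal plan:
  P–K: 35 × £5 = £175
  Q–K: 10 × £9 = £90
  Q–L: 35 × £1 = £35
  R–K: 40 × £8 = £320
Optimal cost = £620.
Saving = 900 − 620 = £280.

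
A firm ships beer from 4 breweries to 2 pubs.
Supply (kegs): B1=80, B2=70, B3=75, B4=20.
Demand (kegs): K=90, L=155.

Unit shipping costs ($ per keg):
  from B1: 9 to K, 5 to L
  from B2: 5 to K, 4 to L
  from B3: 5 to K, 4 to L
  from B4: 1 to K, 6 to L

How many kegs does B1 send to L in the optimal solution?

80

The minimum-cost plan:
  B1 to L: 80 × $5 = $400
  B2 to K: 70 × $5 = $350
  B3 to L: 75 × $4 = $300
  B4 to K: 20 × $1 = $20
Total cost = $1070.
So B1→L carries 80 kegs.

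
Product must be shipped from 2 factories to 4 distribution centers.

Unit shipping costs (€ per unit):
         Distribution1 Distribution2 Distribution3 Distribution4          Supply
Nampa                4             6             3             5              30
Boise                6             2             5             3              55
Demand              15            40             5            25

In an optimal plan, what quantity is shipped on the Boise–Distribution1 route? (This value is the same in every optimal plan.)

0

Solving gives:
  Nampa to Distribution1: 15 × €4 = €60
  Nampa to Distribution3: 5 × €3 = €15
  Nampa to Distribution4: 10 × €5 = €50
  Boise to Distribution2: 40 × €2 = €80
  Boise to Distribution4: 15 × €3 = €45
Total cost = €250.
The route Boise→Distribution1 is not used.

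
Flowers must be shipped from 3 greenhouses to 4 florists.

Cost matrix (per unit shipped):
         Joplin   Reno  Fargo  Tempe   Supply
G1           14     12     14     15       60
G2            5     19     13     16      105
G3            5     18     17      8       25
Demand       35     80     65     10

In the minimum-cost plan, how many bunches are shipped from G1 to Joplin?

0

Optimal shipments:
  G1→Reno: 60 × 12 = 720
  G2→Joplin: 35 × 5 = 175
  G2→Reno: 5 × 19 = 95
  G2→Fargo: 65 × 13 = 845
  G3→Reno: 15 × 18 = 270
  G3→Tempe: 10 × 8 = 80
Total cost = 2185.
The route G1→Joplin is not used.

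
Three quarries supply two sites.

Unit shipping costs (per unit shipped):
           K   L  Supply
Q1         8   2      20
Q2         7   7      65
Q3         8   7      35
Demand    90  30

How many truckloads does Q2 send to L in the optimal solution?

0

Optimal shipments:
  Q1→L: 20 × 2 = 40
  Q2→K: 65 × 7 = 455
  Q3→K: 25 × 8 = 200
  Q3→L: 10 × 7 = 70
Total cost = 765.
The route Q2→L is not used.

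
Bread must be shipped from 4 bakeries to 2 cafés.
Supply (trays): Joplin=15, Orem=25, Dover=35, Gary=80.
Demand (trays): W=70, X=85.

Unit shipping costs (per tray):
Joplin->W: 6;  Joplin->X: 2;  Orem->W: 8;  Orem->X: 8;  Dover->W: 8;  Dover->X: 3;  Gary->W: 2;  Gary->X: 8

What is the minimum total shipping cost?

555

An optimal shipping plan:
  Joplin->X: 15 × 2 = 30
  Orem->X: 25 × 8 = 200
  Dover->X: 35 × 3 = 105
  Gary->W: 70 × 2 = 140
  Gary->X: 10 × 8 = 80
Total = 30 + 200 + 105 + 140 + 80 = 555.
(Supply check: Joplin ships 15; Orem ships 25; Dover ships 35; Gary ships 80.)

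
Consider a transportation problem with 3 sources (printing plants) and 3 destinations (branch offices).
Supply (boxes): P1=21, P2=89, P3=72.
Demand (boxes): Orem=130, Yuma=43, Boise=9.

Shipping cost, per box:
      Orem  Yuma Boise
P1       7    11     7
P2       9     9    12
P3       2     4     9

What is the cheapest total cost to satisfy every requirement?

An optimal shipping plan:
  P1–Orem: 12 boxes
  P1–Boise: 9 boxes
  P2–Orem: 46 boxes
  P2–Yuma: 43 boxes
  P3–Orem: 72 boxes
Total cost = 1092.

1092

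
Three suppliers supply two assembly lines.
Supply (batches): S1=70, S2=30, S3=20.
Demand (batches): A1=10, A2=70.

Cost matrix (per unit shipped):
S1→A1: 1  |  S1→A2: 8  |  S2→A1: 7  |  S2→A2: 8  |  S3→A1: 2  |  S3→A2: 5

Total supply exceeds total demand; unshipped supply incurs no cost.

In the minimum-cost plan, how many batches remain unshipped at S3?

0

Minimum-cost shipments:
  S1->A1: 10 × 1 = 10
  S1->A2: 50 × 8 = 400
  S3->A2: 20 × 5 = 100
Total cost = 510.
S3 ships 20 of its 20, leaving 0.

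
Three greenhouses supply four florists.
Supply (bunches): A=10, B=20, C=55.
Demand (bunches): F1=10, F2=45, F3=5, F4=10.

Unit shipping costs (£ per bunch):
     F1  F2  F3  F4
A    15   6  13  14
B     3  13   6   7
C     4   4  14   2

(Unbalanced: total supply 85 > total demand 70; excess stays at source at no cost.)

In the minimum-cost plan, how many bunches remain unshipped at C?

Minimum-cost shipments:
  B to F1: 10 × £3 = £30
  B to F3: 5 × £6 = £30
  C to F2: 45 × £4 = £180
  C to F4: 10 × £2 = £20
Total cost = £260.
C ships 55 of its 55, leaving 0.

0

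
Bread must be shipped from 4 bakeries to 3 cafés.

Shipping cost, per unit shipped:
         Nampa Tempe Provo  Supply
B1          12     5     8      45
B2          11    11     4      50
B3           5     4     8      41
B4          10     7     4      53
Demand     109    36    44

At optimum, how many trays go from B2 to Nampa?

6

Solving gives:
  B1→Nampa: 9 × 12 = 108
  B1→Tempe: 36 × 5 = 180
  B2→Nampa: 6 × 11 = 66
  B2→Provo: 44 × 4 = 176
  B3→Nampa: 41 × 5 = 205
  B4→Nampa: 53 × 10 = 530
Total cost = 1265.
So B2→Nampa carries 6 trays.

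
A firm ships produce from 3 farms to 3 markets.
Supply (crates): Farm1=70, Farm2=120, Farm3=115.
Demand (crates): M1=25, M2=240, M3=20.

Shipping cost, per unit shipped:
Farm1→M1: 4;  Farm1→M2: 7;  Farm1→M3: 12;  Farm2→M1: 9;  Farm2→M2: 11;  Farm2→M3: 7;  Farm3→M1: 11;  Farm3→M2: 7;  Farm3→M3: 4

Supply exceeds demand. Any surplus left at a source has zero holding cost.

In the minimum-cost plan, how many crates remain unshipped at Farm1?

0

Minimum-cost shipments:
  Farm1 to M1: 25 × 4 = 100
  Farm1 to M2: 45 × 7 = 315
  Farm2 to M2: 80 × 11 = 880
  Farm2 to M3: 20 × 7 = 140
  Farm3 to M2: 115 × 7 = 805
Total cost = 2240.
Farm1 ships 70 of its 70, leaving 0.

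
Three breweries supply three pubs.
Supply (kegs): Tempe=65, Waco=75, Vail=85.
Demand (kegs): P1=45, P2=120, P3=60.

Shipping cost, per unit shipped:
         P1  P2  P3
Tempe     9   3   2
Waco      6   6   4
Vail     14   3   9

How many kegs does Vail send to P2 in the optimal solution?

85

Solving gives:
  Tempe to P2: 35 kegs
  Tempe to P3: 30 kegs
  Waco to P1: 45 kegs
  Waco to P3: 30 kegs
  Vail to P2: 85 kegs
Total cost = 810.
So Vail→P2 carries 85 kegs.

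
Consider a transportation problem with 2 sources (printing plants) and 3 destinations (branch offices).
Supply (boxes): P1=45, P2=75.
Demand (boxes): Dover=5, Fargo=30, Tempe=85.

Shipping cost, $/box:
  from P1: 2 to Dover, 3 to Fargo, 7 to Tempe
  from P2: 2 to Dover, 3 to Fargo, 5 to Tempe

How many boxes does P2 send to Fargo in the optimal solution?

Optimal shipments:
  P1→Dover: 5 × $2 = $10
  P1→Fargo: 30 × $3 = $90
  P1→Tempe: 10 × $7 = $70
  P2→Tempe: 75 × $5 = $375
Total cost = $545.
The route P2→Fargo is not used.

0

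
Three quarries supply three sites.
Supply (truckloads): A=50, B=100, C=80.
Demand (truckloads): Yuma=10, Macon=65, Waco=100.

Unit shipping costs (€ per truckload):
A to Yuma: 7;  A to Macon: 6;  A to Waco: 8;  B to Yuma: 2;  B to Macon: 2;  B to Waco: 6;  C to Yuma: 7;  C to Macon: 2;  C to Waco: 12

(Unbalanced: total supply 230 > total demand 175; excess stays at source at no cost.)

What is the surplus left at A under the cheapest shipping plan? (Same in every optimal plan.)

Minimum-cost shipments:
  A–Waco: 10 × €8 = €80
  B–Yuma: 10 × €2 = €20
  B–Waco: 90 × €6 = €540
  C–Macon: 65 × €2 = €130
Total cost = €770.
A ships 10 of its 50, leaving 40.

40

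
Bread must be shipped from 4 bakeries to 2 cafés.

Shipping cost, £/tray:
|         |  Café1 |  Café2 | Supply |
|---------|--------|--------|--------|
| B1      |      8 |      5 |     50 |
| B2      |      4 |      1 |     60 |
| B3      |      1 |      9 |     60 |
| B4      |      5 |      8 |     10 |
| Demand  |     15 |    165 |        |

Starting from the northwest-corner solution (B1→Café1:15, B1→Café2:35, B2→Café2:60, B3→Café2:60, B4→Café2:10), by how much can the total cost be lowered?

165

Current plan cost = 15·8 + 35·5 + 60·1 + 60·9 + 10·8 = £975.
Optimal plan:
  B1 to Café2: 50 trays
  B2 to Café2: 60 trays
  B3 to Café1: 15 trays
  B3 to Café2: 45 trays
  B4 to Café2: 10 trays
Optimal cost = £810.
Saving = 975 − 810 = £165.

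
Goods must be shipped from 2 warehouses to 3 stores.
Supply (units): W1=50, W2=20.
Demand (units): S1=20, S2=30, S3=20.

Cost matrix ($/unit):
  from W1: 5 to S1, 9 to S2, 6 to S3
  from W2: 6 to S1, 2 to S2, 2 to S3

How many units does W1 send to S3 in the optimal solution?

20

Optimal shipments:
  W1 to S1: 20 × $5 = $100
  W1 to S2: 10 × $9 = $90
  W1 to S3: 20 × $6 = $120
  W2 to S2: 20 × $2 = $40
Total cost = $350.
So W1→S3 carries 20 units.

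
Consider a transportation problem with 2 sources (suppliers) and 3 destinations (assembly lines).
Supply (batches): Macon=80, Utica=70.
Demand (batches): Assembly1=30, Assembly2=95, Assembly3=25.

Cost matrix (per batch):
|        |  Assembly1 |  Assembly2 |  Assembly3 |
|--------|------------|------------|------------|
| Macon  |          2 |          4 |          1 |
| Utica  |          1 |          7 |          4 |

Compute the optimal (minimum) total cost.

555

One minimum-cost allocation:
  Macon–Assembly2: 55 × 4 = 220
  Macon–Assembly3: 25 × 1 = 25
  Utica–Assembly1: 30 × 1 = 30
  Utica–Assembly2: 40 × 7 = 280
Total = 220 + 25 + 30 + 280 = 555.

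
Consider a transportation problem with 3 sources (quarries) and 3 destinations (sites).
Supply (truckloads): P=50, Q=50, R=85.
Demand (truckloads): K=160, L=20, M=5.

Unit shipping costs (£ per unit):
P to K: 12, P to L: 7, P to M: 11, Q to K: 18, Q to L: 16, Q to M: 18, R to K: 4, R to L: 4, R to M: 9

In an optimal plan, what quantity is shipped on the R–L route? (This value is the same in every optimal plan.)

Optimal shipments:
  P→K: 25 × £12 = £300
  P→L: 20 × £7 = £140
  P→M: 5 × £11 = £55
  Q→K: 50 × £18 = £900
  R→K: 85 × £4 = £340
Total cost = £1735.
The route R→L is not used.

0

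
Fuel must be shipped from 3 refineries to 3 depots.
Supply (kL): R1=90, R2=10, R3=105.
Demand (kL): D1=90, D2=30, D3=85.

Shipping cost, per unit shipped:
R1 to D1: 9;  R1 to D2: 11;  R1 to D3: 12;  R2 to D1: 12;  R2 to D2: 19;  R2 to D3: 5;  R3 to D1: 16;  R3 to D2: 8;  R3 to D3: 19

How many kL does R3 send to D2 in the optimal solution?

Optimal shipments:
  R1→D1: 15 kL
  R1→D3: 75 kL
  R2→D3: 10 kL
  R3→D1: 75 kL
  R3→D2: 30 kL
Total cost = 2525.
So R3→D2 carries 30 kL.

30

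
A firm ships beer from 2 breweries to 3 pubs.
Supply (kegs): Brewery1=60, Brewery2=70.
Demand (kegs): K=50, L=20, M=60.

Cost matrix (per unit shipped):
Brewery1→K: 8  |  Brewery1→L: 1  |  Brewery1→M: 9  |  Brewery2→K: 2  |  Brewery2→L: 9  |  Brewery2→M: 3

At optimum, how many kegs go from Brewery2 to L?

0

Solving gives:
  Brewery1→K: 40 kegs
  Brewery1→L: 20 kegs
  Brewery2→K: 10 kegs
  Brewery2→M: 60 kegs
Total cost = 540.
The route Brewery2→L is not used.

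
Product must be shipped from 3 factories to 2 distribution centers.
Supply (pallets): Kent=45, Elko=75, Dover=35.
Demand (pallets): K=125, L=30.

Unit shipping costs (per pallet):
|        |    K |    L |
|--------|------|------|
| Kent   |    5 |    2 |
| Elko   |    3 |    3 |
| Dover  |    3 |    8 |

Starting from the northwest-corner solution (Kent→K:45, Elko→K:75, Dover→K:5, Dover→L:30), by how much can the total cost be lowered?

Current plan cost = 45·5 + 75·3 + 5·3 + 30·8 = 705.
Optimal plan:
  Kent–K: 15 × 5 = 75
  Kent–L: 30 × 2 = 60
  Elko–K: 75 × 3 = 225
  Dover–K: 35 × 3 = 105
Optimal cost = 465.
Saving = 705 − 465 = 240.

240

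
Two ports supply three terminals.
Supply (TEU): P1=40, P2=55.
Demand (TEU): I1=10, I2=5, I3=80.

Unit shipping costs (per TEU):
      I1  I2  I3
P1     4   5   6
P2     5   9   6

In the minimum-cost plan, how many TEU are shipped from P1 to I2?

5

Optimal shipments:
  P1->I1: 10 × 4 = 40
  P1->I2: 5 × 5 = 25
  P1->I3: 25 × 6 = 150
  P2->I3: 55 × 6 = 330
Total cost = 545.
So P1→I2 carries 5 TEU.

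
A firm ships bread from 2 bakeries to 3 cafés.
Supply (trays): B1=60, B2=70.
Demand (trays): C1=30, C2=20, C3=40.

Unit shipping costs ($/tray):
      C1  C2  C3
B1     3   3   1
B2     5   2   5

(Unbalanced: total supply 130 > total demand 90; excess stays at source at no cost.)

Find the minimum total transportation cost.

190

One minimum-cost allocation:
  B1 to C1: 20 × $3 = $60
  B1 to C3: 40 × $1 = $40
  B2 to C1: 10 × $5 = $50
  B2 to C2: 20 × $2 = $40
Total = 60 + 40 + 50 + 40 = $190.
(Supply check: B1 ships 60; B2 ships 30.)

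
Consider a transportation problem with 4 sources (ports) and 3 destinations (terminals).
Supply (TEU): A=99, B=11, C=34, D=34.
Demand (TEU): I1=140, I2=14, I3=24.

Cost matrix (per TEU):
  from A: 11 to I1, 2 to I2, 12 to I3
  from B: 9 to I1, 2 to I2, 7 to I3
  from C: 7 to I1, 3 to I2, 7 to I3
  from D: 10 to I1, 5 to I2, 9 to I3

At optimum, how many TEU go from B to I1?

The minimum-cost plan:
  A–I1: 85 × 11 = 935
  A–I2: 14 × 2 = 28
  B–I3: 11 × 7 = 77
  C–I1: 34 × 7 = 238
  D–I1: 21 × 10 = 210
  D–I3: 13 × 9 = 117
Total cost = 1605.
The route B→I1 is not used.

0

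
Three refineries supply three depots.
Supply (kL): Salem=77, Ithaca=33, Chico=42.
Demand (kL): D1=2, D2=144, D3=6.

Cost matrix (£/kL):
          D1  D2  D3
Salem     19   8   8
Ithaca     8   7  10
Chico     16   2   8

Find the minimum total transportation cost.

933

One minimum-cost allocation:
  Salem->D2: 71 × £8 = £568
  Salem->D3: 6 × £8 = £48
  Ithaca->D1: 2 × £8 = £16
  Ithaca->D2: 31 × £7 = £217
  Chico->D2: 42 × £2 = £84
Total = 568 + 48 + 16 + 217 + 84 = £933.
(Supply check: Salem ships 77; Ithaca ships 33; Chico ships 42.)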